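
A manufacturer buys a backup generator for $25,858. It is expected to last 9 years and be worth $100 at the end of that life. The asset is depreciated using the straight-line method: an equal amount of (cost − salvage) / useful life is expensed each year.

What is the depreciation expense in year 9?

Depreciable base = $25,858 − $100 = $25,758.
Annual expense = $25,758 / 9 = $2,862.

$2,862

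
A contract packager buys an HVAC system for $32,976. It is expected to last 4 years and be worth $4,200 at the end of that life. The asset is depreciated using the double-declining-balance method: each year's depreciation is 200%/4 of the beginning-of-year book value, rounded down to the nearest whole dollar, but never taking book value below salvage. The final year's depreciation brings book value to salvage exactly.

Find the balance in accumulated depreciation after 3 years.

Depreciable base = $32,976 − $4,200 = $28,776.
Year 1: ⌊$32,976 × 200%/4⌋ = $16,488. Book value $16,488.
Year 2: ⌊$16,488 × 200%/4⌋ = $8,244. Book value $8,244.
Year 3: ⌊$8,244 × 200%/4⌋ = $4,122, capped at $4,044. Book value $4,200.
Accumulated through year 3 = $32,976 − $4,200 = $28,776.

$28,776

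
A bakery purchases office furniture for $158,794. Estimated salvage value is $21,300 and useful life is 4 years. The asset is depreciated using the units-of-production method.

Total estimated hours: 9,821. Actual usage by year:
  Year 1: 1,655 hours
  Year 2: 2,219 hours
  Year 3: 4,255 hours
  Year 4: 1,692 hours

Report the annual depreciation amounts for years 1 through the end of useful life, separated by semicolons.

$23,170; $31,066; $59,570; $23,688

Depreciable base = $158,794 − $21,300 = $137,494.
Rate = $137,494 / 9,821 hours = $14 per hour.
Year 1: 1,655 × $14 = $23,170. Book value $135,624.
Year 2: 2,219 × $14 = $31,066. Book value $104,558.
Year 3: 4,255 × $14 = $59,570. Book value $44,988.
Year 4: 1,692 × $14 = $23,688. Book value $21,300.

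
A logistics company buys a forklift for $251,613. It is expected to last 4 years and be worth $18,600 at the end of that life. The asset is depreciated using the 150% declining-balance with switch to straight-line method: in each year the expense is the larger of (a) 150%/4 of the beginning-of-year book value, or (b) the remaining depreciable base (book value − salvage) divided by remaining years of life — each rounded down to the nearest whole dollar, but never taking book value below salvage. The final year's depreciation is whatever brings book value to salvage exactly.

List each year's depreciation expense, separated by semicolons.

Depreciable base = $251,613 − $18,600 = $233,013.
Year 1: DB = ⌊$251,613 × 150%/4⌋ = $94,354; SL = ⌊$233,013/4⌋ = $58,253 → take DB $94,354. Book value $157,259.
Year 2: DB = ⌊$157,259 × 150%/4⌋ = $58,972; SL = ⌊$138,659/3⌋ = $46,219 → take DB $58,972. Book value $98,287.
Year 3: DB = ⌊$98,287 × 150%/4⌋ = $36,857; SL = ⌊$79,687/2⌋ = $39,843 → take SL $39,843. Book value $58,444.
Year 4 (final): $58,444 − $18,600 = $39,844. Book value $18,600.

$94,354; $58,972; $39,843; $39,844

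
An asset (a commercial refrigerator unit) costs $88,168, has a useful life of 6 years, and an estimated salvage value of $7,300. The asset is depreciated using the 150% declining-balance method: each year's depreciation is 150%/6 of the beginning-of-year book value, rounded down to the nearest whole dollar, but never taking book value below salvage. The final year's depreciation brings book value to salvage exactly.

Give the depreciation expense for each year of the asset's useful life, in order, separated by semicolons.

$22,042; $16,531; $12,398; $9,299; $6,974; $13,624

Depreciable base = $88,168 − $7,300 = $80,868.
Year 1: ⌊$88,168 × 150%/6⌋ = $22,042. Book value $66,126.
Year 2: ⌊$66,126 × 150%/6⌋ = $16,531. Book value $49,595.
Year 3: ⌊$49,595 × 150%/6⌋ = $12,398. Book value $37,197.
Year 4: ⌊$37,197 × 150%/6⌋ = $9,299. Book value $27,898.
Year 5: ⌊$27,898 × 150%/6⌋ = $6,974. Book value $20,924.
Year 6 (final): $20,924 − $7,300 = $13,624. Book value $7,300.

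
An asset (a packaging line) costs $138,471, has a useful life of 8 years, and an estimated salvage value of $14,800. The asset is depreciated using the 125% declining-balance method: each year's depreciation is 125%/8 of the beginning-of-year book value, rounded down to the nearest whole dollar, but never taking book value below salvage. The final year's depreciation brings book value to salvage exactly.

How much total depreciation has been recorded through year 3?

$55,294

Depreciable base = $138,471 − $14,800 = $123,671.
Year 1: ⌊$138,471 × 125%/8⌋ = $21,636. Book value $116,835.
Year 2: ⌊$116,835 × 125%/8⌋ = $18,255. Book value $98,580.
Year 3: ⌊$98,580 × 125%/8⌋ = $15,403. Book value $83,177.
Accumulated through year 3 = $138,471 − $83,177 = $55,294.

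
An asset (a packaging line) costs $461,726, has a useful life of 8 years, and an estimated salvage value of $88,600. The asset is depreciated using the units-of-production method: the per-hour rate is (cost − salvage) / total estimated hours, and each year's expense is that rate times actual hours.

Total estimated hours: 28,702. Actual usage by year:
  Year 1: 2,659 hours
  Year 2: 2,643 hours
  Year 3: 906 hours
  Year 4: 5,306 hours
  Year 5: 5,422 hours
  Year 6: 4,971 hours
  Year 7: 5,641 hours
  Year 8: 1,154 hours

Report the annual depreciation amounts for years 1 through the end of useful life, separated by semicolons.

$34,567; $34,359; $11,778; $68,978; $70,486; $64,623; $73,333; $15,002

Depreciable base = $461,726 − $88,600 = $373,126.
Rate = $373,126 / 28,702 hours = $13 per hour.
Year 1: 2,659 × $13 = $34,567. Book value $427,159.
Year 2: 2,643 × $13 = $34,359. Book value $392,800.
Year 3: 906 × $13 = $11,778. Book value $381,022.
Year 4: 5,306 × $13 = $68,978. Book value $312,044.
Year 5: 5,422 × $13 = $70,486. Book value $241,558.
Year 6: 4,971 × $13 = $64,623. Book value $176,935.
Year 7: 5,641 × $13 = $73,333. Book value $103,602.
Year 8: 1,154 × $13 = $15,002. Book value $88,600.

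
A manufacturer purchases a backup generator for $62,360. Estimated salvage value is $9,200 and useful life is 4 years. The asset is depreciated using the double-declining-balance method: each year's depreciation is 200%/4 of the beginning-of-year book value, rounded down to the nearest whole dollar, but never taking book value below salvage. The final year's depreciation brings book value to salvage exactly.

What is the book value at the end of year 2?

$15,590

Depreciable base = $62,360 − $9,200 = $53,160.
Year 1: ⌊$62,360 × 200%/4⌋ = $31,180. Book value $31,180.
Year 2: ⌊$31,180 × 200%/4⌋ = $15,590. Book value $15,590.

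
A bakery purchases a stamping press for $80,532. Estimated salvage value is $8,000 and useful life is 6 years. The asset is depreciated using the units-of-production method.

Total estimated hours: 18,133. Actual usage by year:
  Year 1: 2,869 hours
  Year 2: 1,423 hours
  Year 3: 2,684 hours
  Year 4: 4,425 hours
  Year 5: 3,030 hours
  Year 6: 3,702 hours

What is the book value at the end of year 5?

$22,808

Depreciable base = $80,532 − $8,000 = $72,532.
Rate = $72,532 / 18,133 hours = $4 per hour.
Year 1: 2,869 × $4 = $11,476. Book value $69,056.
Year 2: 1,423 × $4 = $5,692. Book value $63,364.
Year 3: 2,684 × $4 = $10,736. Book value $52,628.
Year 4: 4,425 × $4 = $17,700. Book value $34,928.
Year 5: 3,030 × $4 = $12,120. Book value $22,808.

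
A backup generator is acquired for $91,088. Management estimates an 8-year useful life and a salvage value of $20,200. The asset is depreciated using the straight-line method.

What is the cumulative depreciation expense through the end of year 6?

$53,166

Depreciable base = $91,088 − $20,200 = $70,888.
Annual expense = $70,888 / 8 = $8,861.
End of year 1: book value $82,227.
End of year 2: book value $73,366.
End of year 3: book value $64,505.
End of year 4: book value $55,644.
End of year 5: book value $46,783.
End of year 6: book value $37,922.
Accumulated through year 6 = $91,088 − $37,922 = $53,166.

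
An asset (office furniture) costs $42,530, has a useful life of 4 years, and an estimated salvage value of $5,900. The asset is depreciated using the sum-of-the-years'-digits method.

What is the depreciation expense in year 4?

Depreciable base = $42,530 − $5,900 = $36,630.
Sum of the years' digits = 4+3+2+1 = 10.
Year 1: $36,630 × 4/10 = $14,652. Book value $27,878.
Year 2: $36,630 × 3/10 = $10,989. Book value $16,889.
Year 3: $36,630 × 2/10 = $7,326. Book value $9,563.
Year 4: $36,630 × 1/10 = $3,663. Book value $5,900.

$3,663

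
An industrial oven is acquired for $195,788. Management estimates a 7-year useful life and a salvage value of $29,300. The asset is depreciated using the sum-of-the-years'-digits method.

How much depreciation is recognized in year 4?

Depreciable base = $195,788 − $29,300 = $166,488.
Sum of the years' digits = 7+6+5+4+3+2+1 = 28.
Year 1: $166,488 × 7/28 = $41,622. Book value $154,166.
Year 2: $166,488 × 6/28 = $35,676. Book value $118,490.
Year 3: $166,488 × 5/28 = $29,730. Book value $88,760.
Year 4: $166,488 × 4/28 = $23,784. Book value $64,976.

$23,784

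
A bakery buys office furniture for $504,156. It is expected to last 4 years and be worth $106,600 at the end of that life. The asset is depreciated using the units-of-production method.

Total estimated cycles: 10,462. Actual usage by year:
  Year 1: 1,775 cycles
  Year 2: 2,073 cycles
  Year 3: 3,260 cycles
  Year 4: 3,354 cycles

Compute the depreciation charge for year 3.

$123,880

Depreciable base = $504,156 − $106,600 = $397,556.
Rate = $397,556 / 10,462 cycles = $38 per cycle.
Year 1: 1,775 × $38 = $67,450. Book value $436,706.
Year 2: 2,073 × $38 = $78,774. Book value $357,932.
Year 3: 3,260 × $38 = $123,880. Book value $234,052.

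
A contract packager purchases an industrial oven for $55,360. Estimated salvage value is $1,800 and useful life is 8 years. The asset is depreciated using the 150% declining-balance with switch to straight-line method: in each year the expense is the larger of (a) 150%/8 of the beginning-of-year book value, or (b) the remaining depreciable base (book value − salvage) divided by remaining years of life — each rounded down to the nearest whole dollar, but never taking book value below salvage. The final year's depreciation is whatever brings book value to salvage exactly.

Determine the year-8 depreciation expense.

$5,579

Depreciable base = $55,360 − $1,800 = $53,560.
Year 1: DB = ⌊$55,360 × 150%/8⌋ = $10,380; SL = ⌊$53,560/8⌋ = $6,695 → take DB $10,380. Book value $44,980.
Year 2: DB = ⌊$44,980 × 150%/8⌋ = $8,433; SL = ⌊$43,180/7⌋ = $6,168 → take DB $8,433. Book value $36,547.
Year 3: DB = ⌊$36,547 × 150%/8⌋ = $6,852; SL = ⌊$34,747/6⌋ = $5,791 → take DB $6,852. Book value $29,695.
Year 4: DB = ⌊$29,695 × 150%/8⌋ = $5,567; SL = ⌊$27,895/5⌋ = $5,579 → take SL $5,579. Book value $24,116.
Year 5: DB = ⌊$24,116 × 150%/8⌋ = $4,521; SL = ⌊$22,316/4⌋ = $5,579 → take SL $5,579. Book value $18,537.
Year 6: DB = ⌊$18,537 × 150%/8⌋ = $3,475; SL = ⌊$16,737/3⌋ = $5,579 → take SL $5,579. Book value $12,958.
Year 7: DB = ⌊$12,958 × 150%/8⌋ = $2,429; SL = ⌊$11,158/2⌋ = $5,579 → take SL $5,579. Book value $7,379.
Year 8 (final): $7,379 − $1,800 = $5,579. Book value $1,800.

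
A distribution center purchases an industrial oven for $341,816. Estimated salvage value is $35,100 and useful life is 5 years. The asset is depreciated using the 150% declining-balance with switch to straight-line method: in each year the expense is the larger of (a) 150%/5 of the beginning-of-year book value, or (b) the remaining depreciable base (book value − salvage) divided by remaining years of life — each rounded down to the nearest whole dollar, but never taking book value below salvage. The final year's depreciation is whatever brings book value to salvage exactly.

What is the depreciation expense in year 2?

Depreciable base = $341,816 − $35,100 = $306,716.
Year 1: DB = ⌊$341,816 × 150%/5⌋ = $102,544; SL = ⌊$306,716/5⌋ = $61,343 → take DB $102,544. Book value $239,272.
Year 2: DB = ⌊$239,272 × 150%/5⌋ = $71,781; SL = ⌊$204,172/4⌋ = $51,043 → take DB $71,781. Book value $167,491.

$71,781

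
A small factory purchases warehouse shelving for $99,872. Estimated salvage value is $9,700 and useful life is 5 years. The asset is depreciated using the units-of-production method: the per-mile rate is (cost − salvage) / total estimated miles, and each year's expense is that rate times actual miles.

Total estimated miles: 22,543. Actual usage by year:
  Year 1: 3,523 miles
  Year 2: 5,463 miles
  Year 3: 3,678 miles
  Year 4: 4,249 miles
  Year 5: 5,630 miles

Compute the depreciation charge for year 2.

Depreciable base = $99,872 − $9,700 = $90,172.
Rate = $90,172 / 22,543 miles = $4 per mile.
Year 1: 3,523 × $4 = $14,092. Book value $85,780.
Year 2: 5,463 × $4 = $21,852. Book value $63,928.

$21,852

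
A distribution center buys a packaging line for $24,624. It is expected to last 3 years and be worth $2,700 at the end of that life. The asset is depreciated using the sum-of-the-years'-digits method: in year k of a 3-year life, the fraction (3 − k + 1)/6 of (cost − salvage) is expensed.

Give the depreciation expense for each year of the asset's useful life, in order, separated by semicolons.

$10,962; $7,308; $3,654

Depreciable base = $24,624 − $2,700 = $21,924.
Sum of the years' digits = 3+2+1 = 6.
Year 1: $21,924 × 3/6 = $10,962. Book value $13,662.
Year 2: $21,924 × 2/6 = $7,308. Book value $6,354.
Year 3: $21,924 × 1/6 = $3,654. Book value $2,700.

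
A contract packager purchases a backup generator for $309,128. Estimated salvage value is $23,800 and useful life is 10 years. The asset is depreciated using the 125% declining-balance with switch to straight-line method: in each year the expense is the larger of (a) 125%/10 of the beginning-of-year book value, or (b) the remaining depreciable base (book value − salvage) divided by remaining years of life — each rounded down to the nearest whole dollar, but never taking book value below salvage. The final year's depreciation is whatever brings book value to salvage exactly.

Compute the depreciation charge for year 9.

$26,185

Depreciable base = $309,128 − $23,800 = $285,328.
Year 1: DB = ⌊$309,128 × 125%/10⌋ = $38,641; SL = ⌊$285,328/10⌋ = $28,532 → take DB $38,641. Book value $270,487.
Year 2: DB = ⌊$270,487 × 125%/10⌋ = $33,810; SL = ⌊$246,687/9⌋ = $27,409 → take DB $33,810. Book value $236,677.
Year 3: DB = ⌊$236,677 × 125%/10⌋ = $29,584; SL = ⌊$212,877/8⌋ = $26,609 → take DB $29,584. Book value $207,093.
Year 4: DB = ⌊$207,093 × 125%/10⌋ = $25,886; SL = ⌊$183,293/7⌋ = $26,184 → take SL $26,184. Book value $180,909.
Year 5: DB = ⌊$180,909 × 125%/10⌋ = $22,613; SL = ⌊$157,109/6⌋ = $26,184 → take SL $26,184. Book value $154,725.
Year 6: DB = ⌊$154,725 × 125%/10⌋ = $19,340; SL = ⌊$130,925/5⌋ = $26,185 → take SL $26,185. Book value $128,540.
Year 7: DB = ⌊$128,540 × 125%/10⌋ = $16,067; SL = ⌊$104,740/4⌋ = $26,185 → take SL $26,185. Book value $102,355.
Year 8: DB = ⌊$102,355 × 125%/10⌋ = $12,794; SL = ⌊$78,555/3⌋ = $26,185 → take SL $26,185. Book value $76,170.
Year 9: DB = ⌊$76,170 × 125%/10⌋ = $9,521; SL = ⌊$52,370/2⌋ = $26,185 → take SL $26,185. Book value $49,985.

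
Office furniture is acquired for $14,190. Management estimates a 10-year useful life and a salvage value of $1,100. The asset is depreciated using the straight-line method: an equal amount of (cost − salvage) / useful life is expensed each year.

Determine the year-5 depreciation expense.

Depreciable base = $14,190 − $1,100 = $13,090.
Annual expense = $13,090 / 10 = $1,309.

$1,309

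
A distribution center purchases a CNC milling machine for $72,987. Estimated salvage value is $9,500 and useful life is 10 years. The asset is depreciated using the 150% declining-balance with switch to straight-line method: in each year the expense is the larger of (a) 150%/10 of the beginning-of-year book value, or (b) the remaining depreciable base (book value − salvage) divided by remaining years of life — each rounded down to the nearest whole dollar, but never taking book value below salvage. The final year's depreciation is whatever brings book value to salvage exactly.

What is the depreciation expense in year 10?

$4,508

Depreciable base = $72,987 − $9,500 = $63,487.
Year 1: DB = ⌊$72,987 × 150%/10⌋ = $10,948; SL = ⌊$63,487/10⌋ = $6,348 → take DB $10,948. Book value $62,039.
Year 2: DB = ⌊$62,039 × 150%/10⌋ = $9,305; SL = ⌊$52,539/9⌋ = $5,837 → take DB $9,305. Book value $52,734.
Year 3: DB = ⌊$52,734 × 150%/10⌋ = $7,910; SL = ⌊$43,234/8⌋ = $5,404 → take DB $7,910. Book value $44,824.
Year 4: DB = ⌊$44,824 × 150%/10⌋ = $6,723; SL = ⌊$35,324/7⌋ = $5,046 → take DB $6,723. Book value $38,101.
Year 5: DB = ⌊$38,101 × 150%/10⌋ = $5,715; SL = ⌊$28,601/6⌋ = $4,766 → take DB $5,715. Book value $32,386.
Year 6: DB = ⌊$32,386 × 150%/10⌋ = $4,857; SL = ⌊$22,886/5⌋ = $4,577 → take DB $4,857. Book value $27,529.
Year 7: DB = ⌊$27,529 × 150%/10⌋ = $4,129; SL = ⌊$18,029/4⌋ = $4,507 → take SL $4,507. Book value $23,022.
Year 8: DB = ⌊$23,022 × 150%/10⌋ = $3,453; SL = ⌊$13,522/3⌋ = $4,507 → take SL $4,507. Book value $18,515.
Year 9: DB = ⌊$18,515 × 150%/10⌋ = $2,777; SL = ⌊$9,015/2⌋ = $4,507 → take SL $4,507. Book value $14,008.
Year 10 (final): $14,008 − $9,500 = $4,508. Book value $9,500.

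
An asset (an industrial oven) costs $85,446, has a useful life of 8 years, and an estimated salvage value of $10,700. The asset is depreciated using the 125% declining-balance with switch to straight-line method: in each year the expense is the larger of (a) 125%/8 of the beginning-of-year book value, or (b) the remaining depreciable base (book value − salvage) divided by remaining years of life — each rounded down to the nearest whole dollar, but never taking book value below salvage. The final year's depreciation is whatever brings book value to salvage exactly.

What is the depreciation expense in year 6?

$8,125

Depreciable base = $85,446 − $10,700 = $74,746.
Year 1: DB = ⌊$85,446 × 125%/8⌋ = $13,350; SL = ⌊$74,746/8⌋ = $9,343 → take DB $13,350. Book value $72,096.
Year 2: DB = ⌊$72,096 × 125%/8⌋ = $11,265; SL = ⌊$61,396/7⌋ = $8,770 → take DB $11,265. Book value $60,831.
Year 3: DB = ⌊$60,831 × 125%/8⌋ = $9,504; SL = ⌊$50,131/6⌋ = $8,355 → take DB $9,504. Book value $51,327.
Year 4: DB = ⌊$51,327 × 125%/8⌋ = $8,019; SL = ⌊$40,627/5⌋ = $8,125 → take SL $8,125. Book value $43,202.
Year 5: DB = ⌊$43,202 × 125%/8⌋ = $6,750; SL = ⌊$32,502/4⌋ = $8,125 → take SL $8,125. Book value $35,077.
Year 6: DB = ⌊$35,077 × 125%/8⌋ = $5,480; SL = ⌊$24,377/3⌋ = $8,125 → take SL $8,125. Book value $26,952.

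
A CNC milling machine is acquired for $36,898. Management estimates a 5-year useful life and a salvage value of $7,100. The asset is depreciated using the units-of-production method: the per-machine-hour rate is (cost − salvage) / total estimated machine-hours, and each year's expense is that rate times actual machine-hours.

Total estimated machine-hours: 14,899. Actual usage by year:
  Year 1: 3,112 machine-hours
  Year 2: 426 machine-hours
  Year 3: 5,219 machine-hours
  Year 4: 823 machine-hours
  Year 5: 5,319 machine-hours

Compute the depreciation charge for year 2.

Depreciable base = $36,898 − $7,100 = $29,798.
Rate = $29,798 / 14,899 machine-hours = $2 per machine-hour.
Year 1: 3,112 × $2 = $6,224. Book value $30,674.
Year 2: 426 × $2 = $852. Book value $29,822.

$852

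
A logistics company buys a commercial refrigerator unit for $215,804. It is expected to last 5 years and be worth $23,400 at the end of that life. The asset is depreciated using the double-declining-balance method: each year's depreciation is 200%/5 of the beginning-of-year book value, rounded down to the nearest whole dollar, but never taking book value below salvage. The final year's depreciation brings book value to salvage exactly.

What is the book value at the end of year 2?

$77,690

Depreciable base = $215,804 − $23,400 = $192,404.
Year 1: ⌊$215,804 × 200%/5⌋ = $86,321. Book value $129,483.
Year 2: ⌊$129,483 × 200%/5⌋ = $51,793. Book value $77,690.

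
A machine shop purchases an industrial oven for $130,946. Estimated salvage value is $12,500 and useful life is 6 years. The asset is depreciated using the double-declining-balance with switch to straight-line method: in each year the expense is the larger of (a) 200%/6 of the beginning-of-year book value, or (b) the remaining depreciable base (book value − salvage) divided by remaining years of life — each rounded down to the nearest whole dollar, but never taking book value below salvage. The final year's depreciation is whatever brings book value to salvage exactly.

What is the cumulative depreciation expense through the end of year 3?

$92,146

Depreciable base = $130,946 − $12,500 = $118,446.
Year 1: DB = ⌊$130,946 × 200%/6⌋ = $43,648; SL = ⌊$118,446/6⌋ = $19,741 → take DB $43,648. Book value $87,298.
Year 2: DB = ⌊$87,298 × 200%/6⌋ = $29,099; SL = ⌊$74,798/5⌋ = $14,959 → take DB $29,099. Book value $58,199.
Year 3: DB = ⌊$58,199 × 200%/6⌋ = $19,399; SL = ⌊$45,699/4⌋ = $11,424 → take DB $19,399. Book value $38,800.
Accumulated through year 3 = $130,946 − $38,800 = $92,146.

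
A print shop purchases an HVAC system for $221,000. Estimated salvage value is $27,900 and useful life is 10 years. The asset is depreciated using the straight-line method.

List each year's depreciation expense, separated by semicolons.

Depreciable base = $221,000 − $27,900 = $193,100.
Annual expense = $193,100 / 10 = $19,310.
End of year 1: book value $201,690.
End of year 2: book value $182,380.
End of year 3: book value $163,070.
End of year 4: book value $143,760.
End of year 5: book value $124,450.
End of year 6: book value $105,140.
End of year 7: book value $85,830.
End of year 8: book value $66,520.
End of year 9: book value $47,210.
End of year 10: book value $27,900.

$19,310; $19,310; $19,310; $19,310; $19,310; $19,310; $19,310; $19,310; $19,310; $19,310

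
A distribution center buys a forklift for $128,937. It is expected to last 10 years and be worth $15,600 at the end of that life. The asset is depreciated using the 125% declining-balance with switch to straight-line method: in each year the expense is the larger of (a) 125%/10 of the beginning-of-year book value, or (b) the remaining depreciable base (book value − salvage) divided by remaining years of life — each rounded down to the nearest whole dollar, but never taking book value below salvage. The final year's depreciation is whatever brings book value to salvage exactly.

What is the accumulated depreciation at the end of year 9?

Depreciable base = $128,937 − $15,600 = $113,337.
Year 1: DB = ⌊$128,937 × 125%/10⌋ = $16,117; SL = ⌊$113,337/10⌋ = $11,333 → take DB $16,117. Book value $112,820.
Year 2: DB = ⌊$112,820 × 125%/10⌋ = $14,102; SL = ⌊$97,220/9⌋ = $10,802 → take DB $14,102. Book value $98,718.
Year 3: DB = ⌊$98,718 × 125%/10⌋ = $12,339; SL = ⌊$83,118/8⌋ = $10,389 → take DB $12,339. Book value $86,379.
Year 4: DB = ⌊$86,379 × 125%/10⌋ = $10,797; SL = ⌊$70,779/7⌋ = $10,111 → take DB $10,797. Book value $75,582.
Year 5: DB = ⌊$75,582 × 125%/10⌋ = $9,447; SL = ⌊$59,982/6⌋ = $9,997 → take SL $9,997. Book value $65,585.
Year 6: DB = ⌊$65,585 × 125%/10⌋ = $8,198; SL = ⌊$49,985/5⌋ = $9,997 → take SL $9,997. Book value $55,588.
Year 7: DB = ⌊$55,588 × 125%/10⌋ = $6,948; SL = ⌊$39,988/4⌋ = $9,997 → take SL $9,997. Book value $45,591.
Year 8: DB = ⌊$45,591 × 125%/10⌋ = $5,698; SL = ⌊$29,991/3⌋ = $9,997 → take SL $9,997. Book value $35,594.
Year 9: DB = ⌊$35,594 × 125%/10⌋ = $4,449; SL = ⌊$19,994/2⌋ = $9,997 → take SL $9,997. Book value $25,597.
Accumulated through year 9 = $128,937 − $25,597 = $103,340.

$103,340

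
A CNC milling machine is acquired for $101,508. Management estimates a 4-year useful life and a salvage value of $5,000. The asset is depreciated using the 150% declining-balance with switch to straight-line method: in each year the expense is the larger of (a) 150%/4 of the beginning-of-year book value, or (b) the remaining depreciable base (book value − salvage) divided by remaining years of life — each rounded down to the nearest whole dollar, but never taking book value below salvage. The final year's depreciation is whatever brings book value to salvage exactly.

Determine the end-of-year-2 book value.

Depreciable base = $101,508 − $5,000 = $96,508.
Year 1: DB = ⌊$101,508 × 150%/4⌋ = $38,065; SL = ⌊$96,508/4⌋ = $24,127 → take DB $38,065. Book value $63,443.
Year 2: DB = ⌊$63,443 × 150%/4⌋ = $23,791; SL = ⌊$58,443/3⌋ = $19,481 → take DB $23,791. Book value $39,652.

$39,652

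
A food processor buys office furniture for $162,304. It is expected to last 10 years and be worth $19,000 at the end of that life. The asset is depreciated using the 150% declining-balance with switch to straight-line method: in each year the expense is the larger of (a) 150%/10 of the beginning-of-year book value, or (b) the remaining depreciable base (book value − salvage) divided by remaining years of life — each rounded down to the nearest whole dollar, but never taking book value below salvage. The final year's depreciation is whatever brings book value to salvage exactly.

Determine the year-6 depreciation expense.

Depreciable base = $162,304 − $19,000 = $143,304.
Year 1: DB = ⌊$162,304 × 150%/10⌋ = $24,345; SL = ⌊$143,304/10⌋ = $14,330 → take DB $24,345. Book value $137,959.
Year 2: DB = ⌊$137,959 × 150%/10⌋ = $20,693; SL = ⌊$118,959/9⌋ = $13,217 → take DB $20,693. Book value $117,266.
Year 3: DB = ⌊$117,266 × 150%/10⌋ = $17,589; SL = ⌊$98,266/8⌋ = $12,283 → take DB $17,589. Book value $99,677.
Year 4: DB = ⌊$99,677 × 150%/10⌋ = $14,951; SL = ⌊$80,677/7⌋ = $11,525 → take DB $14,951. Book value $84,726.
Year 5: DB = ⌊$84,726 × 150%/10⌋ = $12,708; SL = ⌊$65,726/6⌋ = $10,954 → take DB $12,708. Book value $72,018.
Year 6: DB = ⌊$72,018 × 150%/10⌋ = $10,802; SL = ⌊$53,018/5⌋ = $10,603 → take DB $10,802. Book value $61,216.

$10,802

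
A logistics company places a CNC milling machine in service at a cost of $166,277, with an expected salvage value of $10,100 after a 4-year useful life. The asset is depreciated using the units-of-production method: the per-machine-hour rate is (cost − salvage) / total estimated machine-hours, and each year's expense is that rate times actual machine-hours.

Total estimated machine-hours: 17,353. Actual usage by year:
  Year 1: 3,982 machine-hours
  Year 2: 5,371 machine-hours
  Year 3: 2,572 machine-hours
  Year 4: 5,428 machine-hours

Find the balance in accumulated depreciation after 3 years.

$107,325

Depreciable base = $166,277 − $10,100 = $156,177.
Rate = $156,177 / 17,353 machine-hours = $9 per machine-hour.
Year 1: 3,982 × $9 = $35,838. Book value $130,439.
Year 2: 5,371 × $9 = $48,339. Book value $82,100.
Year 3: 2,572 × $9 = $23,148. Book value $58,952.
Accumulated through year 3 = $166,277 − $58,952 = $107,325.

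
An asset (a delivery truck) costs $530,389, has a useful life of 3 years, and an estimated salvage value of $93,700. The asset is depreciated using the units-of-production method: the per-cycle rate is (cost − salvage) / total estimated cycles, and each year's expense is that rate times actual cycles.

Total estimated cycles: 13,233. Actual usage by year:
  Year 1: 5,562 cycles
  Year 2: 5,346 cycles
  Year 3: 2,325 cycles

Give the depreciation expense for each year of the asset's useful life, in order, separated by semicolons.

Depreciable base = $530,389 − $93,700 = $436,689.
Rate = $436,689 / 13,233 cycles = $33 per cycle.
Year 1: 5,562 × $33 = $183,546. Book value $346,843.
Year 2: 5,346 × $33 = $176,418. Book value $170,425.
Year 3: 2,325 × $33 = $76,725. Book value $93,700.

$183,546; $176,418; $76,725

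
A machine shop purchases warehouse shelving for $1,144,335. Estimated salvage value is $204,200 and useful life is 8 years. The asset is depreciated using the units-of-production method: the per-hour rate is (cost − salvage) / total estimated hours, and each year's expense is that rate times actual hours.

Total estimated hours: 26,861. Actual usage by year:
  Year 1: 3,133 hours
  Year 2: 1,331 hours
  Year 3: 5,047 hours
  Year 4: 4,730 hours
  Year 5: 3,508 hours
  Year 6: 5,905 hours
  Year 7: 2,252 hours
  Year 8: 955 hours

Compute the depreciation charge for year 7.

Depreciable base = $1,144,335 − $204,200 = $940,135.
Rate = $940,135 / 26,861 hours = $35 per hour.
Year 1: 3,133 × $35 = $109,655. Book value $1,034,680.
Year 2: 1,331 × $35 = $46,585. Book value $988,095.
Year 3: 5,047 × $35 = $176,645. Book value $811,450.
Year 4: 4,730 × $35 = $165,550. Book value $645,900.
Year 5: 3,508 × $35 = $122,780. Book value $523,120.
Year 6: 5,905 × $35 = $206,675. Book value $316,445.
Year 7: 2,252 × $35 = $78,820. Book value $237,625.

$78,820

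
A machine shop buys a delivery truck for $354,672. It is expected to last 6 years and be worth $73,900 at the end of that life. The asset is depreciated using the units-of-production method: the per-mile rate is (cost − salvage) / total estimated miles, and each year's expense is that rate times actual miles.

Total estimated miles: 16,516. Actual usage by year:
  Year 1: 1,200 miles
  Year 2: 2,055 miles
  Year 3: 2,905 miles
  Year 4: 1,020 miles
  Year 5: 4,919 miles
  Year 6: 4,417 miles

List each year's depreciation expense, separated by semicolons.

$20,400; $34,935; $49,385; $17,340; $83,623; $75,089

Depreciable base = $354,672 − $73,900 = $280,772.
Rate = $280,772 / 16,516 miles = $17 per mile.
Year 1: 1,200 × $17 = $20,400. Book value $334,272.
Year 2: 2,055 × $17 = $34,935. Book value $299,337.
Year 3: 2,905 × $17 = $49,385. Book value $249,952.
Year 4: 1,020 × $17 = $17,340. Book value $232,612.
Year 5: 4,919 × $17 = $83,623. Book value $148,989.
Year 6: 4,417 × $17 = $75,089. Book value $73,900.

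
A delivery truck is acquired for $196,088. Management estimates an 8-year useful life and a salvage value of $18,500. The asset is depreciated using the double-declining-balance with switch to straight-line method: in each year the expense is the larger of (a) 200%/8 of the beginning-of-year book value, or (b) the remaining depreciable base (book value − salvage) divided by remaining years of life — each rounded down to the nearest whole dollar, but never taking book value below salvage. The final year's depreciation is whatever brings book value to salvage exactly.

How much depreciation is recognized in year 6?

$11,633

Depreciable base = $196,088 − $18,500 = $177,588.
Year 1: DB = ⌊$196,088 × 200%/8⌋ = $49,022; SL = ⌊$177,588/8⌋ = $22,198 → take DB $49,022. Book value $147,066.
Year 2: DB = ⌊$147,066 × 200%/8⌋ = $36,766; SL = ⌊$128,566/7⌋ = $18,366 → take DB $36,766. Book value $110,300.
Year 3: DB = ⌊$110,300 × 200%/8⌋ = $27,575; SL = ⌊$91,800/6⌋ = $15,300 → take DB $27,575. Book value $82,725.
Year 4: DB = ⌊$82,725 × 200%/8⌋ = $20,681; SL = ⌊$64,225/5⌋ = $12,845 → take DB $20,681. Book value $62,044.
Year 5: DB = ⌊$62,044 × 200%/8⌋ = $15,511; SL = ⌊$43,544/4⌋ = $10,886 → take DB $15,511. Book value $46,533.
Year 6: DB = ⌊$46,533 × 200%/8⌋ = $11,633; SL = ⌊$28,033/3⌋ = $9,344 → take DB $11,633. Book value $34,900.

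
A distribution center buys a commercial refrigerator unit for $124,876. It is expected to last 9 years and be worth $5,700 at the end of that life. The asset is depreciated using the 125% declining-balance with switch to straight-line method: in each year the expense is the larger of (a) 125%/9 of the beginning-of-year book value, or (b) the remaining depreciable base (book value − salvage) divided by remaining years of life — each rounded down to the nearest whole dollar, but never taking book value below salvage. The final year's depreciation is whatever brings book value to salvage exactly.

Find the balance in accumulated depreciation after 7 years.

$94,496

Depreciable base = $124,876 − $5,700 = $119,176.
Year 1: DB = ⌊$124,876 × 125%/9⌋ = $17,343; SL = ⌊$119,176/9⌋ = $13,241 → take DB $17,343. Book value $107,533.
Year 2: DB = ⌊$107,533 × 125%/9⌋ = $14,935; SL = ⌊$101,833/8⌋ = $12,729 → take DB $14,935. Book value $92,598.
Year 3: DB = ⌊$92,598 × 125%/9⌋ = $12,860; SL = ⌊$86,898/7⌋ = $12,414 → take DB $12,860. Book value $79,738.
Year 4: DB = ⌊$79,738 × 125%/9⌋ = $11,074; SL = ⌊$74,038/6⌋ = $12,339 → take SL $12,339. Book value $67,399.
Year 5: DB = ⌊$67,399 × 125%/9⌋ = $9,360; SL = ⌊$61,699/5⌋ = $12,339 → take SL $12,339. Book value $55,060.
Year 6: DB = ⌊$55,060 × 125%/9⌋ = $7,647; SL = ⌊$49,360/4⌋ = $12,340 → take SL $12,340. Book value $42,720.
Year 7: DB = ⌊$42,720 × 125%/9⌋ = $5,933; SL = ⌊$37,020/3⌋ = $12,340 → take SL $12,340. Book value $30,380.
Accumulated through year 7 = $124,876 − $30,380 = $94,496.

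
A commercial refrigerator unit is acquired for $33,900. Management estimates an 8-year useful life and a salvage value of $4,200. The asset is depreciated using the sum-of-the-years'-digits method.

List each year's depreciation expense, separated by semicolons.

$6,600; $5,775; $4,950; $4,125; $3,300; $2,475; $1,650; $825

Depreciable base = $33,900 − $4,200 = $29,700.
Sum of the years' digits = 8+7+6+5+4+3+2+1 = 36.
Year 1: $29,700 × 8/36 = $6,600. Book value $27,300.
Year 2: $29,700 × 7/36 = $5,775. Book value $21,525.
Year 3: $29,700 × 6/36 = $4,950. Book value $16,575.
Year 4: $29,700 × 5/36 = $4,125. Book value $12,450.
Year 5: $29,700 × 4/36 = $3,300. Book value $9,150.
Year 6: $29,700 × 3/36 = $2,475. Book value $6,675.
Year 7: $29,700 × 2/36 = $1,650. Book value $5,025.
Year 8: $29,700 × 1/36 = $825. Book value $4,200.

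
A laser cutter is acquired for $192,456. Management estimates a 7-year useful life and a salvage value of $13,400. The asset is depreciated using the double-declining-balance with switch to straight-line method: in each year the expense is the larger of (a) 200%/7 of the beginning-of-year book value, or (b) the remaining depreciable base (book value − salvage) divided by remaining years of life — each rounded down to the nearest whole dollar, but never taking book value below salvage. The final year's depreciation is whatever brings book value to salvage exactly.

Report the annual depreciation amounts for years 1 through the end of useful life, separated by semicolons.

Depreciable base = $192,456 − $13,400 = $179,056.
Year 1: DB = ⌊$192,456 × 200%/7⌋ = $54,987; SL = ⌊$179,056/7⌋ = $25,579 → take DB $54,987. Book value $137,469.
Year 2: DB = ⌊$137,469 × 200%/7⌋ = $39,276; SL = ⌊$124,069/6⌋ = $20,678 → take DB $39,276. Book value $98,193.
Year 3: DB = ⌊$98,193 × 200%/7⌋ = $28,055; SL = ⌊$84,793/5⌋ = $16,958 → take DB $28,055. Book value $70,138.
Year 4: DB = ⌊$70,138 × 200%/7⌋ = $20,039; SL = ⌊$56,738/4⌋ = $14,184 → take DB $20,039. Book value $50,099.
Year 5: DB = ⌊$50,099 × 200%/7⌋ = $14,314; SL = ⌊$36,699/3⌋ = $12,233 → take DB $14,314. Book value $35,785.
Year 6: DB = ⌊$35,785 × 200%/7⌋ = $10,224; SL = ⌊$22,385/2⌋ = $11,192 → take SL $11,192. Book value $24,593.
Year 7 (final): $24,593 − $13,400 = $11,193. Book value $13,400.

$54,987; $39,276; $28,055; $20,039; $14,314; $11,192; $11,193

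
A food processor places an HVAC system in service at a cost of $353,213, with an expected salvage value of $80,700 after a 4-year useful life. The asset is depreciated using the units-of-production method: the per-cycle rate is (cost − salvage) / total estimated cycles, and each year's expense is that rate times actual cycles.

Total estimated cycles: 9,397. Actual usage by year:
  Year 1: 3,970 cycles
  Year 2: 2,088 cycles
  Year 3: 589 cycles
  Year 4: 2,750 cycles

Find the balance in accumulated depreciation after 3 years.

Depreciable base = $353,213 − $80,700 = $272,513.
Rate = $272,513 / 9,397 cycles = $29 per cycle.
Year 1: 3,970 × $29 = $115,130. Book value $238,083.
Year 2: 2,088 × $29 = $60,552. Book value $177,531.
Year 3: 589 × $29 = $17,081. Book value $160,450.
Accumulated through year 3 = $353,213 − $160,450 = $192,763.

$192,763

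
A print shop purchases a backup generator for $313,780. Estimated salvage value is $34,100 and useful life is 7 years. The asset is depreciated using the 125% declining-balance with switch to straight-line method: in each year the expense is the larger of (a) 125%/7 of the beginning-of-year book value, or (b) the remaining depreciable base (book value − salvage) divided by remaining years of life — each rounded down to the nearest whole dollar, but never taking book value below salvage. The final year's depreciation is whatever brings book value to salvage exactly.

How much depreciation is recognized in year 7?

$34,954

Depreciable base = $313,780 − $34,100 = $279,680.
Year 1: DB = ⌊$313,780 × 125%/7⌋ = $56,032; SL = ⌊$279,680/7⌋ = $39,954 → take DB $56,032. Book value $257,748.
Year 2: DB = ⌊$257,748 × 125%/7⌋ = $46,026; SL = ⌊$223,648/6⌋ = $37,274 → take DB $46,026. Book value $211,722.
Year 3: DB = ⌊$211,722 × 125%/7⌋ = $37,807; SL = ⌊$177,622/5⌋ = $35,524 → take DB $37,807. Book value $173,915.
Year 4: DB = ⌊$173,915 × 125%/7⌋ = $31,056; SL = ⌊$139,815/4⌋ = $34,953 → take SL $34,953. Book value $138,962.
Year 5: DB = ⌊$138,962 × 125%/7⌋ = $24,814; SL = ⌊$104,862/3⌋ = $34,954 → take SL $34,954. Book value $104,008.
Year 6: DB = ⌊$104,008 × 125%/7⌋ = $18,572; SL = ⌊$69,908/2⌋ = $34,954 → take SL $34,954. Book value $69,054.
Year 7 (final): $69,054 − $34,100 = $34,954. Book value $34,100.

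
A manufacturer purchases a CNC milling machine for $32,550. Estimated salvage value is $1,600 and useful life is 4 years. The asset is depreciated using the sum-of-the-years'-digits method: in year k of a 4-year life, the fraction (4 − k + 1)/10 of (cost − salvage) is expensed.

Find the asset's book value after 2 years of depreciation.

$10,885

Depreciable base = $32,550 − $1,600 = $30,950.
Sum of the years' digits = 4+3+2+1 = 10.
Year 1: $30,950 × 4/10 = $12,380. Book value $20,170.
Year 2: $30,950 × 3/10 = $9,285. Book value $10,885.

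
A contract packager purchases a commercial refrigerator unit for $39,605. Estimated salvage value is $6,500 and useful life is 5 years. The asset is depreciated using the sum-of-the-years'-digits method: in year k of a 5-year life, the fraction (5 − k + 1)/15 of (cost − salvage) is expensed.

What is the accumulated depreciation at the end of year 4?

Depreciable base = $39,605 − $6,500 = $33,105.
Sum of the years' digits = 5+4+3+2+1 = 15.
Year 1: $33,105 × 5/15 = $11,035. Book value $28,570.
Year 2: $33,105 × 4/15 = $8,828. Book value $19,742.
Year 3: $33,105 × 3/15 = $6,621. Book value $13,121.
Year 4: $33,105 × 2/15 = $4,414. Book value $8,707.
Accumulated through year 4 = $39,605 − $8,707 = $30,898.

$30,898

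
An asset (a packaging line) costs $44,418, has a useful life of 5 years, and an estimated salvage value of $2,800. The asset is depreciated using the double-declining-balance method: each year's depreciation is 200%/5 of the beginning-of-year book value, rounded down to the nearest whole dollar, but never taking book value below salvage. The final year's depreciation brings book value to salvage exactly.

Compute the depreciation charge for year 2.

Depreciable base = $44,418 − $2,800 = $41,618.
Year 1: ⌊$44,418 × 200%/5⌋ = $17,767. Book value $26,651.
Year 2: ⌊$26,651 × 200%/5⌋ = $10,660. Book value $15,991.

$10,660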